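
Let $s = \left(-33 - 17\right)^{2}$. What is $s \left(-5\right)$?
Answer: $-12500$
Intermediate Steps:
$s = 2500$ ($s = \left(-50\right)^{2} = 2500$)
$s \left(-5\right) = 2500 \left(-5\right) = -12500$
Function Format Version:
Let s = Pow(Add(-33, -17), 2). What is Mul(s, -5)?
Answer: -12500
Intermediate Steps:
s = 2500 (s = Pow(-50, 2) = 2500)
Mul(s, -5) = Mul(2500, -5) = -12500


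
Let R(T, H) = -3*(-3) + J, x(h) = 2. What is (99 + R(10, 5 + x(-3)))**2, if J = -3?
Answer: 11025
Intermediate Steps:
R(T, H) = 6 (R(T, H) = -3*(-3) - 3 = 9 - 3 = 6)
(99 + R(10, 5 + x(-3)))**2 = (99 + 6)**2 = 105**2 = 11025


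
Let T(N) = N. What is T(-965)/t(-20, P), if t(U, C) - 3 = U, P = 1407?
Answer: 965/17 ≈ 56.765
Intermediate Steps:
t(U, C) = 3 + U
T(-965)/t(-20, P) = -965/(3 - 20) = -965/(-17) = -965*(-1/17) = 965/17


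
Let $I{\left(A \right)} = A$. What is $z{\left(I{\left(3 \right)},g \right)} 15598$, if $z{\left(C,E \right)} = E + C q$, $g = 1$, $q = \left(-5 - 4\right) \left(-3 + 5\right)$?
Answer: $-826694$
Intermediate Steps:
$q = -18$ ($q = \left(-9\right) 2 = -18$)
$z{\left(C,E \right)} = E - 18 C$ ($z{\left(C,E \right)} = E + C \left(-18\right) = E - 18 C$)
$z{\left(I{\left(3 \right)},g \right)} 15598 = \left(1 - 54\right) 15598 = \left(-53\right) 15598 = -826694$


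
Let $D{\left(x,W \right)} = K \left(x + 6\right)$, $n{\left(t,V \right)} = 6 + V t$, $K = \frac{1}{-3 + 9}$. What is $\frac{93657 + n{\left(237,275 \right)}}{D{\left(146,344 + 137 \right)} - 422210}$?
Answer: $- \frac{238257}{633277} \approx -0.37623$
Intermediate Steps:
$K = \frac{1}{6} \approx 0.16667$
$D{\left(x,W \right)} = 1 + \frac{x}{6}$ ($D{\left(x,W \right)} = \frac{x + 6}{6} = \frac{6 + x}{6} = 1 + \frac{x}{6}$)
$\frac{93657 + n{\left(237,275 \right)}}{D{\left(146,344 + 137 \right)} - 422210} = \frac{93657 + \left(6 + 275 \cdot 237\right)}{\left(1 + \frac{1}{6} \cdot 146\right) - 422210} = \frac{93657 + \left(6 + 65175\right)}{\left(1 + \frac{73}{3}\right) - 422210} = \frac{93657 + 65181}{\frac{76}{3} - 422210} = \frac{158838}{- \frac{1266554}{3}} = 158838 \left(- \frac{3}{1266554}\right) = - \frac{238257}{633277}$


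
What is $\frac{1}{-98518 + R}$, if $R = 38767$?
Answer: $- \frac{1}{59751} \approx -1.6736 \cdot 10^{-5}$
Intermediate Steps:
$\frac{1}{-98518 + R} = \frac{1}{-98518 + 38767} = \frac{1}{-59751} = - \frac{1}{59751}$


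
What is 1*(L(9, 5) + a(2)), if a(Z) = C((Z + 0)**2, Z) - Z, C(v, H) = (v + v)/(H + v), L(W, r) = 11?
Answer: 31/3 ≈ 10.333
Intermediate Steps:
C(v, H) = 2*v/(H + v) (C(v, H) = (2*v)/(H + v) = 2*v/(H + v))
a(Z) = -Z + 2*Z**2/(Z + Z**2) (a(Z) = 2*(Z + 0)**2/(Z + (Z + 0)**2) - Z = 2*Z**2/(Z + Z**2) - Z = -Z + 2*Z**2/(Z + Z**2))
1*(L(9, 5) + a(2)) = 1*(11 + 2*(1 - 1*2)/(1 + 2)) = 1*(11 + 2*(1 - 2)/3) = 1*(11 + 2*(1/3)*(-1)) = 1*(11 - 2/3) = 1*(31/3) = 31/3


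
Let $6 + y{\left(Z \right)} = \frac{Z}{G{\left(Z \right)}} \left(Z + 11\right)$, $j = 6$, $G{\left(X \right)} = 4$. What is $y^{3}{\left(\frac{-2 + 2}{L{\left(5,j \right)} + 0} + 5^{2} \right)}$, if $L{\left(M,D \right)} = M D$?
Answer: $10503459$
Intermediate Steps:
$L{\left(M,D \right)} = D M$
$y{\left(Z \right)} = -6 + \frac{Z \left(11 + Z\right)}{4}$ ($y{\left(Z \right)} = -6 + \frac{Z}{4} \left(Z + 11\right) = -6 + Z \frac{1}{4} \left(11 + Z\right) = -6 + \frac{Z}{4} \left(11 + Z\right) = -6 + \frac{Z \left(11 + Z\right)}{4}$)
$y^{3}{\left(\frac{-2 + 2}{L{\left(5,j \right)} + 0} + 5^{2} \right)} = \left(-6 + \frac{\left(\frac{-2 + 2}{6 \cdot 5 + 0} + 5^{2}\right)^{2}}{4} + \frac{11 \left(\frac{-2 + 2}{6 \cdot 5 + 0} + 5^{2}\right)}{4}\right)^{3} = \left(-6 + \frac{\left(\frac{0}{30 + 0} + 25\right)^{2}}{4} + \frac{11 \left(\frac{0}{30 + 0} + 25\right)}{4}\right)^{3} = \left(-6 + \frac{\left(\frac{0}{30} + 25\right)^{2}}{4} + \frac{11 \left(\frac{0}{30} + 25\right)}{4}\right)^{3} = \left(-6 + \frac{\left(0 \cdot \frac{1}{30} + 25\right)^{2}}{4} + \frac{11 \left(0 \cdot \frac{1}{30} + 25\right)}{4}\right)^{3} = \left(-6 + \frac{\left(0 + 25\right)^{2}}{4} + \frac{11 \left(0 + 25\right)}{4}\right)^{3} = \left(-6 + \frac{25^{2}}{4} + \frac{11}{4} \cdot 25\right)^{3} = \left(-6 + \frac{1}{4} \cdot 625 + \frac{275}{4}\right)^{3} = \left(-6 + \frac{625}{4} + \frac{275}{4}\right)^{3} = 219^{3} = 10503459$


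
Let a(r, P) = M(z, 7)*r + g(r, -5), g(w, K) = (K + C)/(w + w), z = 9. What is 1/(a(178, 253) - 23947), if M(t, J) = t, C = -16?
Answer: -356/7954841 ≈ -4.4753e-5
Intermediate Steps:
g(w, K) = (-16 + K)/(2*w) (g(w, K) = (K - 16)/(w + w) = (-16 + K)/((2*w)) = (-16 + K)*(1/(2*w)) = (-16 + K)/(2*w))
a(r, P) = 9*r - 21/(2*r) (a(r, P) = 9*r + (-16 - 5)/(2*r) = 9*r + (1/2)*(-21)/r = 9*r - 21/(2*r))
1/(a(178, 253) - 23947) = 1/((9*178 - 21/2/178) - 23947) = 1/((1602 - 21/2*1/178) - 23947) = 1/((1602 - 21/356) - 23947) = 1/(570291/356 - 23947) = 1/(-7954841/356) = -356/7954841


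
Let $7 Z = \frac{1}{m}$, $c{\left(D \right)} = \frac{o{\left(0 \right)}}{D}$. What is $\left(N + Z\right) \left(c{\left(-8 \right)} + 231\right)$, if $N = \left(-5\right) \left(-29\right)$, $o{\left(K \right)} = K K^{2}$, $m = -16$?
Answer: $\frac{535887}{16} \approx 33493.0$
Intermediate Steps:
$o{\left(K \right)} = K^{3}$
$c{\left(D \right)} = 0$ ($c{\left(D \right)} = \frac{0^{3}}{D} = \frac{0}{D} = 0$)
$N = 145$
$Z = - \frac{1}{112}$ ($Z = \frac{1}{7 \left(-16\right)} = \frac{1}{7} \left(- \frac{1}{16}\right) = - \frac{1}{112} \approx -0.0089286$)
$\left(N + Z\right) \left(c{\left(-8 \right)} + 231\right) = \left(145 - \frac{1}{112}\right) \left(0 + 231\right) = \frac{16239}{112} \cdot 231 = \frac{535887}{16}$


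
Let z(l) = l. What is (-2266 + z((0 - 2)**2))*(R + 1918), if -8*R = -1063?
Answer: -18556317/4 ≈ -4.6391e+6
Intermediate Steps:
R = 1063/8 (R = -1/8*(-1063) = 1063/8 ≈ 132.88)
(-2266 + z((0 - 2)**2))*(R + 1918) = (-2266 + (0 - 2)**2)*(1063/8 + 1918) = (-2266 + (-2)**2)*(16407/8) = (-2266 + 4)*(16407/8) = -2262*16407/8 = -18556317/4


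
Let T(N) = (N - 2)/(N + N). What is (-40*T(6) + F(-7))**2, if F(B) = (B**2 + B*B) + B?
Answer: 54289/9 ≈ 6032.1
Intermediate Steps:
T(N) = (-2 + N)/(2*N) (T(N) = (-2 + N)/((2*N)) = (-2 + N)*(1/(2*N)) = (-2 + N)/(2*N))
F(B) = B + 2*B**2 (F(B) = (B**2 + B**2) + B = 2*B**2 + B = B + 2*B**2)
(-40*T(6) + F(-7))**2 = (-20*(-2 + 6)/6 - 7*(1 + 2*(-7)))**2 = (-20*4/6 - 7*(1 - 14))**2 = (-40*1/3 - 7*(-13))**2 = (-40/3 + 91)**2 = (233/3)**2 = 54289/9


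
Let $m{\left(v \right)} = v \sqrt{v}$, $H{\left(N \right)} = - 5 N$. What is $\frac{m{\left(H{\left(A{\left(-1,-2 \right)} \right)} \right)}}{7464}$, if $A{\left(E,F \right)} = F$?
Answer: $\frac{5 \sqrt{10}}{3732} \approx 0.0042367$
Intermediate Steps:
$m{\left(v \right)} = v^{\frac{3}{2}}$
$\frac{m{\left(H{\left(A{\left(-1,-2 \right)} \right)} \right)}}{7464} = \frac{\left(\left(-5\right) \left(-2\right)\right)^{\frac{3}{2}}}{7464} = 10^{\frac{3}{2}} \cdot \frac{1}{7464} = 10 \sqrt{10} \cdot \frac{1}{7464} = \frac{5 \sqrt{10}}{3732}$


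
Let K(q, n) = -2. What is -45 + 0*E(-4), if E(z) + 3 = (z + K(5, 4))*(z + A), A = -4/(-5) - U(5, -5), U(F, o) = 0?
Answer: -45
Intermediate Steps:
A = 4/5 (A = -4/(-5) - 1*0 = -4*(-1/5) + 0 = 4/5 + 0 = 4/5 ≈ 0.80000)
E(z) = -3 + (-2 + z)*(4/5 + z) (E(z) = -3 + (z - 2)*(z + 4/5) = -3 + (-2 + z)*(4/5 + z))
-45 + 0*E(-4) = -45 + 0*(-23/5 + (-4)**2 - 6/5*(-4)) = -45 + 0*(-23/5 + 16 + 24/5) = -45 + 0*(81/5) = -45 + 0 = -45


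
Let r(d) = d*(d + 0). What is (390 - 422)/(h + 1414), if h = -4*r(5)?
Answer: -16/657 ≈ -0.024353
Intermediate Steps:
r(d) = d² (r(d) = d*d = d²)
h = -100 (h = -4*5² = -4*25 = -100)
(390 - 422)/(h + 1414) = (390 - 422)/(-100 + 1414) = -32/1314 = -32*1/1314 = -16/657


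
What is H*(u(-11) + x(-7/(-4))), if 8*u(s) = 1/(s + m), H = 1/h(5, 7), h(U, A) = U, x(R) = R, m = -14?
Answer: 349/1000 ≈ 0.34900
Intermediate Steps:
H = 1/5 ≈ 0.20000
u(s) = 1/(8*(-14 + s)) (u(s) = 1/(8*(s - 14)) = 1/(8*(-14 + s)))
H*(u(-11) + x(-7/(-4))) = (1/(8*(-14 - 11)) - 7/(-4))/5 = ((1/8)/(-25) - 7*(-1/4))/5 = ((1/8)*(-1/25) + 7/4)/5 = (-1/200 + 7/4)/5 = (1/5)*(349/200) = 349/1000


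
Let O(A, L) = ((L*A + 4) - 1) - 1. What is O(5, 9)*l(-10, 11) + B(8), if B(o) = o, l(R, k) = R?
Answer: -462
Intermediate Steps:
O(A, L) = 2 + A*L (O(A, L) = ((A*L + 4) - 1) - 1 = ((4 + A*L) - 1) - 1 = (3 + A*L) - 1 = 2 + A*L)
O(5, 9)*l(-10, 11) + B(8) = (2 + 5*9)*(-10) + 8 = (2 + 45)*(-10) + 8 = 47*(-10) + 8 = -470 + 8 = -462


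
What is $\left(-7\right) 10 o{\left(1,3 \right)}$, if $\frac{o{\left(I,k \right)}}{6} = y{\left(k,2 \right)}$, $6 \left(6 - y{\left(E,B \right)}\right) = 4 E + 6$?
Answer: $-1260$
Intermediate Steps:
$y{\left(E,B \right)} = 5 - \frac{2 E}{3}$ ($y{\left(E,B \right)} = 6 - \frac{4 E + 6}{6} = 6 - \frac{6 + 4 E}{6} = 6 - \left(1 + \frac{2 E}{3}\right) = 5 - \frac{2 E}{3}$)
$o{\left(I,k \right)} = 30 - 4 k$ ($o{\left(I,k \right)} = 6 \left(5 - \frac{2 k}{3}\right) = 30 - 4 k$)
$\left(-7\right) 10 o{\left(1,3 \right)} = \left(-7\right) 10 \left(30 - 12\right) = - 70 \left(30 - 12\right) = \left(-70\right) 18 = -1260$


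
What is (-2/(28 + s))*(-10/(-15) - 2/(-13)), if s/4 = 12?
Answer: -16/741 ≈ -0.021592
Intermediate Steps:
s = 48 (s = 4*12 = 48)
(-2/(28 + s))*(-10/(-15) - 2/(-13)) = (-2/(28 + 48))*(-10/(-15) - 2/(-13)) = (-2/76)*(-10*(-1/15) - 2*(-1/13)) = (-2*1/76)*(⅔ + 2/13) = -1/38*32/39 = -16/741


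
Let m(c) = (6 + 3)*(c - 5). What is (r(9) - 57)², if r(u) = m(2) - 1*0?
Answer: 7056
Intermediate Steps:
m(c) = -45 + 9*c (m(c) = 9*(-5 + c) = -45 + 9*c)
r(u) = -27 (r(u) = (-45 + 9*2) - 1*0 = (-45 + 18) + 0 = -27 + 0 = -27)
(r(9) - 57)² = (-27 - 57)² = (-84)² = 7056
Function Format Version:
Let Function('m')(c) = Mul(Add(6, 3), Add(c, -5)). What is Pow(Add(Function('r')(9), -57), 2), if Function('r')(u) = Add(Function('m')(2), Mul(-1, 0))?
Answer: 7056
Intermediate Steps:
Function('m')(c) = Add(-45, Mul(9, c)) (Function('m')(c) = Mul(9, Add(-5, c)) = Add(-45, Mul(9, c)))
Function('r')(u) = -27 (Function('r')(u) = Add(Add(-45, Mul(9, 2)), Mul(-1, 0)) = Add(Add(-45, 18), 0) = Add(-27, 0) = -27)
Pow(Add(Function('r')(9), -57), 2) = Pow(Add(-27, -57), 2) = Pow(-84, 2) = 7056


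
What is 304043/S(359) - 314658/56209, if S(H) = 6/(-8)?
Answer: -68360755922/168627 ≈ -4.0540e+5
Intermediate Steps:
S(H) = -¾ (S(H) = -⅛*6 = -¾)
304043/S(359) - 314658/56209 = 304043/(-¾) - 314658/56209 = 304043*(-4/3) - 314658*1/56209 = -1216172/3 - 314658/56209 = -68360755922/168627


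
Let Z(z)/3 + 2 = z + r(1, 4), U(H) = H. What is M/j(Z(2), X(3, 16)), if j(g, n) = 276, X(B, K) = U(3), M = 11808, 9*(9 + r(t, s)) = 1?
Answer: 984/23 ≈ 42.783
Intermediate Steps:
r(t, s) = -80/9 (r(t, s) = -9 + (⅑)*1 = -9 + ⅑ = -80/9)
X(B, K) = 3
Z(z) = -98/3 + 3*z (Z(z) = -6 + 3*(z - 80/9) = -6 + 3*(-80/9 + z) = -6 + (-80/3 + 3*z) = -98/3 + 3*z)
M/j(Z(2), X(3, 16)) = 11808/276 = 11808*(1/276) = 984/23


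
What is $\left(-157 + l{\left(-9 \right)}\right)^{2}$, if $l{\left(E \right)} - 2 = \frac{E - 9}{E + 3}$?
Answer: $23104$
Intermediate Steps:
$l{\left(E \right)} = 2 + \frac{-9 + E}{3 + E}$ ($l{\left(E \right)} = 2 + \frac{E - 9}{E + 3} = 2 + \frac{-9 + E}{3 + E}$)
$\left(-157 + l{\left(-9 \right)}\right)^{2} = \left(-157 + \frac{3 \left(-1 - 9\right)}{3 - 9}\right)^{2} = \left(-157 + 3 \frac{1}{-6} \left(-10\right)\right)^{2} = \left(-157 + 3 \left(- \frac{1}{6}\right) \left(-10\right)\right)^{2} = \left(-157 + 5\right)^{2} = \left(-152\right)^{2} = 23104$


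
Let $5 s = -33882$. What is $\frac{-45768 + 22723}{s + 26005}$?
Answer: $- \frac{115225}{96143} \approx -1.1985$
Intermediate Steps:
$s = - \frac{33882}{5}$ ($s = \frac{1}{5} \left(-33882\right) = - \frac{33882}{5} \approx -6776.4$)
$\frac{-45768 + 22723}{s + 26005} = \frac{-45768 + 22723}{- \frac{33882}{5} + 26005} = - \frac{23045}{\frac{96143}{5}} = \left(-23045\right) \frac{5}{96143} = - \frac{115225}{96143}$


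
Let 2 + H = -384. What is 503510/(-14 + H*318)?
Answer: -251755/61381 ≈ -4.1015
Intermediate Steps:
H = -386 (H = -2 - 384 = -386)
503510/(-14 + H*318) = 503510/(-14 - 386*318) = 503510/(-14 - 122748) = 503510/(-122762) = 503510*(-1/122762) = -251755/61381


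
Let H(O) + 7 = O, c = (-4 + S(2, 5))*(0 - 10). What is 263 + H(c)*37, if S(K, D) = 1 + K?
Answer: 374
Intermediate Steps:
c = 10 (c = (-4 + (1 + 2))*(0 - 10) = (-4 + 3)*(-10) = -1*(-10) = 10)
H(O) = -7 + O
263 + H(c)*37 = 263 + (-7 + 10)*37 = 263 + 3*37 = 263 + 111 = 374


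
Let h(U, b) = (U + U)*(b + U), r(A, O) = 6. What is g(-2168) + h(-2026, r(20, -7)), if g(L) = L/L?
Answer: 8185041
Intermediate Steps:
h(U, b) = 2*U*(U + b) (h(U, b) = (2*U)*(U + b) = 2*U*(U + b))
g(L) = 1
g(-2168) + h(-2026, r(20, -7)) = 1 + 2*(-2026)*(-2026 + 6) = 1 + 2*(-2026)*(-2020) = 1 + 8185040 = 8185041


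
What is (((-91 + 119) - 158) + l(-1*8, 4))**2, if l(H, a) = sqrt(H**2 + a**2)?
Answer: 16980 - 1040*sqrt(5) ≈ 14654.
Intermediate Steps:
(((-91 + 119) - 158) + l(-1*8, 4))**2 = (((-91 + 119) - 158) + sqrt((-1*8)**2 + 4**2))**2 = ((28 - 158) + sqrt((-8)**2 + 16))**2 = (-130 + sqrt(64 + 16))**2 = (-130 + sqrt(80))**2 = (-130 + 4*sqrt(5))**2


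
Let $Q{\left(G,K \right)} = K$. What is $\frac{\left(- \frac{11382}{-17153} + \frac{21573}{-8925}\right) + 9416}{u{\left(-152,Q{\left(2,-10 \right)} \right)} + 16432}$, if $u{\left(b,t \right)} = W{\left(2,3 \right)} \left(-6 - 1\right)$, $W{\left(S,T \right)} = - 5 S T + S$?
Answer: $\frac{28259449531}{49913514700} \approx 0.56617$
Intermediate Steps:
$W{\left(S,T \right)} = S - 5 S T$ ($W{\left(S,T \right)} = - 5 S T + S = S - 5 S T$)
$u{\left(b,t \right)} = 196$ ($u{\left(b,t \right)} = 2 \left(1 - 15\right) \left(-6 - 1\right) = 2 \left(1 - 15\right) \left(-7\right) = 2 \left(-14\right) \left(-7\right) = \left(-28\right) \left(-7\right) = 196$)
$\frac{\left(- \frac{11382}{-17153} + \frac{21573}{-8925}\right) + 9416}{u{\left(-152,Q{\left(2,-10 \right)} \right)} + 16432} = \frac{\left(- \frac{11382}{-17153} + \frac{21573}{-8925}\right) + 9416}{196 + 16432} = \frac{\left(\left(-11382\right) \left(- \frac{1}{17153}\right) + 21573 \left(- \frac{1}{8925}\right)\right) + 9416}{16628} = \left(\left(\frac{11382}{17153} - \frac{423}{175}\right) + 9416\right) \frac{1}{16628} = \left(- \frac{5263869}{3001775} + 9416\right) \frac{1}{16628} = \frac{28259449531}{3001775} \cdot \frac{1}{16628} = \frac{28259449531}{49913514700}$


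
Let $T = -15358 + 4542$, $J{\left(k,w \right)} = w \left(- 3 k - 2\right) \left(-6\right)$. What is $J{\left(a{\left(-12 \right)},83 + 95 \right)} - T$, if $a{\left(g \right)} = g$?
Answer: $-25496$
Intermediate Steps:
$J{\left(k,w \right)} = - 6 w \left(-2 - 3 k\right)$ ($J{\left(k,w \right)} = w \left(-2 - 3 k\right) \left(-6\right) = - 6 w \left(-2 - 3 k\right)$)
$T = -10816$
$J{\left(a{\left(-12 \right)},83 + 95 \right)} - T = 6 \left(83 + 95\right) \left(2 + 3 \left(-12\right)\right) - -10816 = 6 \cdot 178 \left(2 - 36\right) + 10816 = 6 \cdot 178 \left(-34\right) + 10816 = -36312 + 10816 = -25496$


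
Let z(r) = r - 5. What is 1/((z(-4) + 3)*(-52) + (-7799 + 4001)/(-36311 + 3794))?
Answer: 3613/1127678 ≈ 0.0032039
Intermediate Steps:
z(r) = -5 + r
1/((z(-4) + 3)*(-52) + (-7799 + 4001)/(-36311 + 3794)) = 1/(((-5 - 4) + 3)*(-52) + (-7799 + 4001)/(-36311 + 3794)) = 1/((-9 + 3)*(-52) - 3798/(-32517)) = 1/(-6*(-52) - 3798*(-1/32517)) = 1/(312 + 422/3613) = 1/(1127678/3613) = 3613/1127678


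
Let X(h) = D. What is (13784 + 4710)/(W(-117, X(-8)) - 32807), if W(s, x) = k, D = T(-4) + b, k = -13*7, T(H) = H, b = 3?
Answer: -9247/16449 ≈ -0.56216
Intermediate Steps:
k = -91
D = -1 (D = -4 + 3 = -1)
X(h) = -1
W(s, x) = -91
(13784 + 4710)/(W(-117, X(-8)) - 32807) = (13784 + 4710)/(-91 - 32807) = 18494/(-32898) = 18494*(-1/32898) = -9247/16449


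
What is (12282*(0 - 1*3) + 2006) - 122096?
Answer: -156936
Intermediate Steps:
(12282*(0 - 1*3) + 2006) - 122096 = (12282*(0 - 3) + 2006) - 122096 = (12282*(-3) + 2006) - 122096 = (-36846 + 2006) - 122096 = -34840 - 122096 = -156936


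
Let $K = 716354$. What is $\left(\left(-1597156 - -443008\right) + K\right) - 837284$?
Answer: $-1275078$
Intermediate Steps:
$\left(\left(-1597156 - -443008\right) + K\right) - 837284 = \left(\left(-1597156 - -443008\right) + 716354\right) - 837284 = \left(\left(-1597156 + 443008\right) + 716354\right) - 837284 = \left(-1154148 + 716354\right) - 837284 = -437794 - 837284 = -1275078$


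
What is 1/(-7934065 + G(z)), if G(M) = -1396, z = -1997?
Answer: -1/7935461 ≈ -1.2602e-7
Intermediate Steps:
1/(-7934065 + G(z)) = 1/(-7934065 - 1396) = 1/(-7935461) = -1/7935461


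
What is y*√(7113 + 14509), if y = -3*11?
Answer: -33*√21622 ≈ -4852.5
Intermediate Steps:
y = -33
y*√(7113 + 14509) = -33*√(7113 + 14509) = -33*√21622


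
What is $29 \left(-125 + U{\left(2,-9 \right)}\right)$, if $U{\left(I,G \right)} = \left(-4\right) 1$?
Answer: $-3741$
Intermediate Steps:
$U{\left(I,G \right)} = -4$
$29 \left(-125 + U{\left(2,-9 \right)}\right) = 29 \left(-125 - 4\right) = 29 \left(-129\right) = -3741$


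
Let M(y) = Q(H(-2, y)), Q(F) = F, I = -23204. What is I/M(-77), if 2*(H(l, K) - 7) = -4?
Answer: -23204/5 ≈ -4640.8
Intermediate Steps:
H(l, K) = 5 (H(l, K) = 7 + (½)*(-4) = 7 - 2 = 5)
M(y) = 5
I/M(-77) = -23204/5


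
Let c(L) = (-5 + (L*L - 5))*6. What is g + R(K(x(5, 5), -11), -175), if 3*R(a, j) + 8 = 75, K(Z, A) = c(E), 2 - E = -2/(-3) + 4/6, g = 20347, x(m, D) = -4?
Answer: 61108/3 ≈ 20369.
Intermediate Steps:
E = 2/3 (E = 2 - (-2/(-3) + 4/6) = 2 - (-2*(-1/3) + 4*(1/6)) = 2 - (2/3 + 2/3) = 2 - 1*4/3 = 2 - 4/3 = 2/3 ≈ 0.66667)
c(L) = -60 + 6*L**2 (c(L) = (-5 + (L**2 - 5))*6 = (-5 + (-5 + L**2))*6 = (-10 + L**2)*6 = -60 + 6*L**2)
K(Z, A) = -172/3 (K(Z, A) = -60 + 6*(2/3)**2 = -60 + 6*(4/9) = -60 + 8/3 = -172/3)
R(a, j) = 67/3 (R(a, j) = -8/3 + (1/3)*75 = -8/3 + 25 = 67/3)
g + R(K(x(5, 5), -11), -175) = 20347 + 67/3 = 61108/3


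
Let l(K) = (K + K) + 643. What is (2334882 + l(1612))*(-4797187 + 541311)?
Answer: -9953425739124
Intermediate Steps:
l(K) = 643 + 2*K (l(K) = 2*K + 643 = 643 + 2*K)
(2334882 + l(1612))*(-4797187 + 541311) = (2334882 + (643 + 2*1612))*(-4797187 + 541311) = (2334882 + (643 + 3224))*(-4255876) = (2334882 + 3867)*(-4255876) = 2338749*(-4255876) = -9953425739124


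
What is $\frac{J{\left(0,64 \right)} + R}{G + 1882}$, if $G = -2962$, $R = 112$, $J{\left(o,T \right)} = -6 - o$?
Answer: $- \frac{53}{540} \approx -0.098148$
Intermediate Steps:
$\frac{J{\left(0,64 \right)} + R}{G + 1882} = \frac{\left(-6 - 0\right) + 112}{-2962 + 1882} = \frac{\left(-6 + 0\right) + 112}{-1080} = \left(-6 + 112\right) \left(- \frac{1}{1080}\right) = 106 \left(- \frac{1}{1080}\right) = - \frac{53}{540}$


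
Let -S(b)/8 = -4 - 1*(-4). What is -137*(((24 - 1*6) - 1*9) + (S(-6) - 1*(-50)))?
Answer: -8083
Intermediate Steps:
S(b) = 0 (S(b) = -8*(-4 - 1*(-4)) = -8*(-4 + 4) = -8*0 = 0)
-137*(((24 - 1*6) - 1*9) + (S(-6) - 1*(-50))) = -137*(((24 - 1*6) - 1*9) + (0 - 1*(-50))) = -137*(((24 - 6) - 9) + (0 + 50)) = -137*((18 - 9) + 50) = -137*(9 + 50) = -137*59 = -8083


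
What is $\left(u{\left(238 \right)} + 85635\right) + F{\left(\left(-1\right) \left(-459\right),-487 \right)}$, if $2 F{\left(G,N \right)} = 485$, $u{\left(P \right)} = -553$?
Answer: $\frac{170649}{2} \approx 85325.0$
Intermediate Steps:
$F{\left(G,N \right)} = \frac{485}{2}$ ($F{\left(G,N \right)} = \frac{1}{2} \cdot 485 = \frac{485}{2}$)
$\left(u{\left(238 \right)} + 85635\right) + F{\left(\left(-1\right) \left(-459\right),-487 \right)} = \left(-553 + 85635\right) + \frac{485}{2} = 85082 + \frac{485}{2} = \frac{170649}{2}$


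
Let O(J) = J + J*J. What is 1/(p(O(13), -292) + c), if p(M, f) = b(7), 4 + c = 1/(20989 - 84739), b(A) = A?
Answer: 63750/191249 ≈ 0.33333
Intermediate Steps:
c = -255001/63750 (c = -4 + 1/(20989 - 84739) = -4 + 1/(-63750) = -4 - 1/63750 = -255001/63750 ≈ -4.0000)
O(J) = J + J**2
p(M, f) = 7
1/(p(O(13), -292) + c) = 1/(7 - 255001/63750) = 1/(191249/63750) = 63750/191249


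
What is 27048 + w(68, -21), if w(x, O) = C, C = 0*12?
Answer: 27048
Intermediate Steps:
C = 0
w(x, O) = 0
27048 + w(68, -21) = 27048 + 0 = 27048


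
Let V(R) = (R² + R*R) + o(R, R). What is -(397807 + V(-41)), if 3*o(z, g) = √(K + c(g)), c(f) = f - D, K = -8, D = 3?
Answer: -401169 - 2*I*√13/3 ≈ -4.0117e+5 - 2.4037*I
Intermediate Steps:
c(f) = -3 + f (c(f) = f - 1*3 = f - 3 = -3 + f)
o(z, g) = √(-11 + g)/3 (o(z, g) = √(-8 + (-3 + g))/3 = √(-11 + g)/3)
V(R) = 2*R² + √(-11 + R)/3 (V(R) = (R² + R*R) + √(-11 + R)/3 = (R² + R²) + √(-11 + R)/3 = 2*R² + √(-11 + R)/3)
-(397807 + V(-41)) = -(397807 + (2*(-41)² + √(-11 - 41)/3)) = -(397807 + (2*1681 + √(-52)/3)) = -(397807 + (3362 + (2*I*√13)/3)) = -(397807 + (3362 + 2*I*√13/3)) = -(401169 + 2*I*√13/3) = -401169 - 2*I*√13/3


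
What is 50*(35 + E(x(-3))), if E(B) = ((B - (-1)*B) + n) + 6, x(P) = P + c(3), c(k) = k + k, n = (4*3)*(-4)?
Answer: -50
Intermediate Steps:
n = -48 (n = 12*(-4) = -48)
c(k) = 2*k
x(P) = 6 + P (x(P) = P + 2*3 = P + 6 = 6 + P)
E(B) = -42 + 2*B (E(B) = ((B - (-1)*B) - 48) + 6 = ((B + B) - 48) + 6 = (2*B - 48) + 6 = (-48 + 2*B) + 6 = -42 + 2*B)
50*(35 + E(x(-3))) = 50*(35 + (-42 + 2*(6 - 3))) = 50*(35 + (-42 + 2*3)) = 50*(35 + (-42 + 6)) = 50*(35 - 36) = 50*(-1) = -50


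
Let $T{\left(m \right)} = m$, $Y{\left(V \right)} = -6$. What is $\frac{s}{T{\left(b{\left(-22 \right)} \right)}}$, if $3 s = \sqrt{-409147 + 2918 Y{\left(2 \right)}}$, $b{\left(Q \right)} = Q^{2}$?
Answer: $\frac{i \sqrt{426655}}{1452} \approx 0.44985 i$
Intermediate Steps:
$s = \frac{i \sqrt{426655}}{3}$ ($s = \frac{\sqrt{-409147 + 2918 \left(-6\right)}}{3} = \frac{\sqrt{-409147 - 17508}}{3} = \frac{\sqrt{-426655}}{3} = \frac{i \sqrt{426655}}{3} \approx 217.73 i$)
$\frac{s}{T{\left(b{\left(-22 \right)} \right)}} = \frac{\frac{1}{3} i \sqrt{426655}}{\left(-22\right)^{2}} = \frac{\frac{1}{3} i \sqrt{426655}}{484} = \frac{i \sqrt{426655}}{3} \cdot \frac{1}{484} = \frac{i \sqrt{426655}}{1452}$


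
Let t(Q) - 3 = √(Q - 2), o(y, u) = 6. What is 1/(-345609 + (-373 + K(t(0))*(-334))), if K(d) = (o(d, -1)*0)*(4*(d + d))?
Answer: -1/345982 ≈ -2.8903e-6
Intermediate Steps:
t(Q) = 3 + √(-2 + Q) (t(Q) = 3 + √(Q - 2) = 3 + √(-2 + Q))
K(d) = 0 (K(d) = (6*0)*(4*(d + d)) = 0*(4*(2*d)) = 0*(8*d) = 0)
1/(-345609 + (-373 + K(t(0))*(-334))) = 1/(-345609 + (-373 + 0*(-334))) = 1/(-345609 + (-373 + 0)) = 1/(-345609 - 373) = 1/(-345982) = -1/345982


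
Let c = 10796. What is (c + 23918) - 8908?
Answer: 25806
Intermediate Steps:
(c + 23918) - 8908 = (10796 + 23918) - 8908 = 34714 - 8908 = 25806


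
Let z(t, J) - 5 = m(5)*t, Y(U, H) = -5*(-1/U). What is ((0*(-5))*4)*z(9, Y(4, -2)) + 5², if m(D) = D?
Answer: 25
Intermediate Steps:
Y(U, H) = 5/U (Y(U, H) = -5*(-1/U) = -(-5)/U = 5/U)
z(t, J) = 5 + 5*t
((0*(-5))*4)*z(9, Y(4, -2)) + 5² = ((0*(-5))*4)*(5 + 5*9) + 5² = (0*4)*(5 + 45) + 25 = 0*50 + 25 = 0 + 25 = 25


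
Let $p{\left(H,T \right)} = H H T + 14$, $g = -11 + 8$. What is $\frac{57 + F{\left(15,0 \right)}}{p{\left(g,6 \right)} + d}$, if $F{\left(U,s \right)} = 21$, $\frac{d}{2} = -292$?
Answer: $- \frac{13}{86} \approx -0.15116$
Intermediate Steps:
$d = -584$ ($d = 2 \left(-292\right) = -584$)
$g = -3$
$p{\left(H,T \right)} = 14 + T H^{2}$ ($p{\left(H,T \right)} = H^{2} T + 14 = T H^{2} + 14 = 14 + T H^{2}$)
$\frac{57 + F{\left(15,0 \right)}}{p{\left(g,6 \right)} + d} = \frac{57 + 21}{\left(14 + 6 \left(-3\right)^{2}\right) - 584} = \frac{78}{\left(14 + 6 \cdot 9\right) - 584} = \frac{78}{\left(14 + 54\right) - 584} = \frac{78}{68 - 584} = \frac{78}{-516} = 78 \left(- \frac{1}{516}\right) = - \frac{13}{86}$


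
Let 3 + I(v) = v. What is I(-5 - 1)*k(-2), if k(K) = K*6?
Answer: 108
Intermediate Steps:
I(v) = -3 + v
k(K) = 6*K
I(-5 - 1)*k(-2) = (-3 + (-5 - 1))*(6*(-2)) = (-3 - 6)*(-12) = -9*(-12) = 108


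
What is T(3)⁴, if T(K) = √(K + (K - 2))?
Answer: 16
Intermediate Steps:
T(K) = √(-2 + 2*K) (T(K) = √(K + (-2 + K)) = √(-2 + 2*K))
T(3)⁴ = (√(-2 + 2*3))⁴ = (√(-2 + 6))⁴ = (√4)⁴ = 2⁴ = 16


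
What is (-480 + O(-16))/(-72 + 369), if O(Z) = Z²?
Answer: -224/297 ≈ -0.75421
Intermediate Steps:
(-480 + O(-16))/(-72 + 369) = (-480 + (-16)²)/(-72 + 369) = (-480 + 256)/297 = -224*1/297 = -224/297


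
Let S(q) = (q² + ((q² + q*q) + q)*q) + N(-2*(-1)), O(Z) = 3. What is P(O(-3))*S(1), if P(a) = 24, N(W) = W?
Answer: 144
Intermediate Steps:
S(q) = 2 + q² + q*(q + 2*q²) (S(q) = (q² + ((q² + q*q) + q)*q) - 2*(-1) = (q² + ((q² + q²) + q)*q) + 2 = (q² + (2*q² + q)*q) + 2 = (q² + (q + 2*q²)*q) + 2 = (q² + q*(q + 2*q²)) + 2 = 2 + q² + q*(q + 2*q²))
P(O(-3))*S(1) = 24*(2 + 2*1² + 2*1³) = 24*(2 + 2*1 + 2*1) = 24*(2 + 2 + 2) = 24*6 = 144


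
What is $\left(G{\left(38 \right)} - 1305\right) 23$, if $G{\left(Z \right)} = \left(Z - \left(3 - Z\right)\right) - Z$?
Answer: $-29210$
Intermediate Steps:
$G{\left(Z \right)} = -3 + Z$ ($G{\left(Z \right)} = \left(Z + \left(-3 + Z\right)\right) - Z = \left(-3 + 2 Z\right) - Z = -3 + Z$)
$\left(G{\left(38 \right)} - 1305\right) 23 = \left(\left(-3 + 38\right) - 1305\right) 23 = \left(35 - 1305\right) 23 = \left(-1270\right) 23 = -29210$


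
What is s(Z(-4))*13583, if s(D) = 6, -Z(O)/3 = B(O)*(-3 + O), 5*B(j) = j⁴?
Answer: 81498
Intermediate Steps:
B(j) = j⁴/5
Z(O) = -3*O⁴*(-3 + O)/5 (Z(O) = -3*O⁴/5*(-3 + O) = -3*O⁴*(-3 + O)/5)
s(Z(-4))*13583 = 6*13583 = 81498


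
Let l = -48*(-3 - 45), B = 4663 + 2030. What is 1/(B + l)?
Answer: 1/8997 ≈ 0.00011115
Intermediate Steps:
B = 6693
l = 2304 (l = -48*(-48) = 2304)
1/(B + l) = 1/(6693 + 2304) = 1/8997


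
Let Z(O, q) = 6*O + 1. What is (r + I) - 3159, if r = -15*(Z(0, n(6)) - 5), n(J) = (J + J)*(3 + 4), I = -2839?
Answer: -5938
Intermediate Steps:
n(J) = 14*J (n(J) = (2*J)*7 = 14*J)
Z(O, q) = 1 + 6*O
r = 60 (r = -15*((1 + 6*0) - 5) = -15*((1 + 0) - 5) = -15*(1 - 5) = -15*(-4) = 60)
(r + I) - 3159 = (60 - 2839) - 3159 = -2779 - 3159 = -5938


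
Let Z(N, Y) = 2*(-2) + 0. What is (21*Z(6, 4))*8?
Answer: -672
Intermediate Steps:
Z(N, Y) = -4 (Z(N, Y) = -4 + 0 = -4)
(21*Z(6, 4))*8 = (21*(-4))*8 = -84*8 = -672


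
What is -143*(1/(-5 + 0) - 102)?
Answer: 73073/5 ≈ 14615.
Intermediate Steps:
-143*(1/(-5 + 0) - 102) = -143*(1/(-5) - 102) = -143*(-1/5 - 102) = -143*(-511/5) = 73073/5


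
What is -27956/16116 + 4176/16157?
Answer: -96096169/65096553 ≈ -1.4762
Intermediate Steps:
-27956/16116 + 4176/16157 = -27956*1/16116 + 4176*(1/16157) = -6989/4029 + 4176/16157 = -96096169/65096553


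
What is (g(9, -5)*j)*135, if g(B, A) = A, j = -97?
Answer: 65475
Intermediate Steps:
(g(9, -5)*j)*135 = -5*(-97)*135 = 485*135 = 65475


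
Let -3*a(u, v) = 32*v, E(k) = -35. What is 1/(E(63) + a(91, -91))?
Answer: 3/2807 ≈ 0.0010688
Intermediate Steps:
a(u, v) = -32*v/3
1/(E(63) + a(91, -91)) = 1/(-35 - 32/3*(-91)) = 1/(-35 + 2912/3) = 1/(2807/3) = 3/2807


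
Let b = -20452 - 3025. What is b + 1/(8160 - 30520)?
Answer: -524945721/22360 ≈ -23477.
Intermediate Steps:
b = -23477
b + 1/(8160 - 30520) = -23477 + 1/(8160 - 30520) = -23477 + 1/(-22360) = -23477 - 1/22360 = -524945721/22360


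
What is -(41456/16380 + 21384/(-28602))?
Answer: -1657648/929565 ≈ -1.7833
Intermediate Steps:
-(41456/16380 + 21384/(-28602)) = -(41456*(1/16380) + 21384*(-1/28602)) = -(10364/4095 - 1188/1589) = -1*1657648/929565 = -1657648/929565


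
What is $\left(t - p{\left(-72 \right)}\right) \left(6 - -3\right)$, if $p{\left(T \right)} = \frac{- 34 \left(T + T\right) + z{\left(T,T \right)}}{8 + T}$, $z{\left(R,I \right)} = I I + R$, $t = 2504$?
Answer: $\frac{191547}{8} \approx 23943.0$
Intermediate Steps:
$z{\left(R,I \right)} = R + I^{2}$ ($z{\left(R,I \right)} = I^{2} + R = R + I^{2}$)
$p{\left(T \right)} = \frac{T^{2} - 67 T}{8 + T}$ ($p{\left(T \right)} = \frac{- 34 \left(T + T\right) + \left(T + T^{2}\right)}{8 + T} = \frac{- 34 \cdot 2 T + \left(T + T^{2}\right)}{8 + T} = \frac{- 68 T + \left(T + T^{2}\right)}{8 + T} = \frac{T^{2} - 67 T}{8 + T}$)
$\left(t - p{\left(-72 \right)}\right) \left(6 - -3\right) = \left(2504 - - \frac{72 \left(-67 - 72\right)}{8 - 72}\right) \left(6 - -3\right) = \left(2504 - \left(-72\right) \frac{1}{-64} \left(-139\right)\right) \left(6 + 3\right) = \left(2504 - \left(-72\right) \left(- \frac{1}{64}\right) \left(-139\right)\right) 9 = \left(2504 - - \frac{1251}{8}\right) 9 = \left(2504 + \frac{1251}{8}\right) 9 = \frac{21283}{8} \cdot 9 = \frac{191547}{8}$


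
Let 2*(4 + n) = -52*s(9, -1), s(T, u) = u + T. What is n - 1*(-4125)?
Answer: 3913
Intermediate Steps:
s(T, u) = T + u
n = -212 (n = -4 + (-52*(9 - 1))/2 = -4 + (-52*8)/2 = -4 + (½)*(-416) = -4 - 208 = -212)
n - 1*(-4125) = -212 - 1*(-4125) = -212 + 4125 = 3913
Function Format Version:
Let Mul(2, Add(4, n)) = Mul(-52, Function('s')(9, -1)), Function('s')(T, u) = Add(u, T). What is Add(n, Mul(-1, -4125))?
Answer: 3913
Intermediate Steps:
Function('s')(T, u) = Add(T, u)
n = -212 (n = Add(-4, Mul(Rational(1, 2), Mul(-52, Add(9, -1)))) = Add(-4, Mul(Rational(1, 2), Mul(-52, 8))) = Add(-4, Mul(Rational(1, 2), -416)) = Add(-4, -208) = -212)
Add(n, Mul(-1, -4125)) = Add(-212, Mul(-1, -4125)) = Add(-212, 4125) = 3913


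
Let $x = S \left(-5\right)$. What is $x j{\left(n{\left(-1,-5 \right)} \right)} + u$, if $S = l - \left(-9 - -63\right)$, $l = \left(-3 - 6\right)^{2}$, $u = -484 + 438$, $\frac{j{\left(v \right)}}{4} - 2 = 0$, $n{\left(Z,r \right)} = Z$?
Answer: $-1126$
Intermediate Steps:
$j{\left(v \right)} = 8$ ($j{\left(v \right)} = 8 + 4 \cdot 0 = 8 + 0 = 8$)
$u = -46$
$l = 81$ ($l = \left(-9\right)^{2} = 81$)
$S = 27$ ($S = 81 - \left(-9 - -63\right) = 81 - \left(-9 + 63\right) = 81 - 54 = 27$)
$x = -135$ ($x = 27 \left(-5\right) = -135$)
$x j{\left(n{\left(-1,-5 \right)} \right)} + u = \left(-135\right) 8 - 46 = -1080 - 46 = -1126$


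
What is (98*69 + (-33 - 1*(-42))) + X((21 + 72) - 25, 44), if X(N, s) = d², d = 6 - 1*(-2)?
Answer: 6835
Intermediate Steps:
d = 8 (d = 6 + 2 = 8)
X(N, s) = 64 (X(N, s) = 8² = 64)
(98*69 + (-33 - 1*(-42))) + X((21 + 72) - 25, 44) = (98*69 + (-33 - 1*(-42))) + 64 = (6762 + (-33 + 42)) + 64 = (6762 + 9) + 64 = 6771 + 64 = 6835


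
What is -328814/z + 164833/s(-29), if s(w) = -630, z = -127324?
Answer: -2597505509/10026765 ≈ -259.06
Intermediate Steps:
-328814/z + 164833/s(-29) = -328814/(-127324) + 164833/(-630) = -328814*(-1/127324) + 164833*(-1/630) = 164407/63662 - 164833/630 = -2597505509/10026765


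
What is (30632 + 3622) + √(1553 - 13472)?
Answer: 34254 + I*√11919 ≈ 34254.0 + 109.17*I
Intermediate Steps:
(30632 + 3622) + √(1553 - 13472) = 34254 + √(-11919) = 34254 + I*√11919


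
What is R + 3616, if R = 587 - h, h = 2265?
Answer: 1938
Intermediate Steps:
R = -1678 (R = 587 - 1*2265 = 587 - 2265 = -1678)
R + 3616 = -1678 + 3616 = 1938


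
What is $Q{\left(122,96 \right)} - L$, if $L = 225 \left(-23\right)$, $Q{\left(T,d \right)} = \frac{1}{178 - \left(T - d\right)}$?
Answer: $\frac{786601}{152} \approx 5175.0$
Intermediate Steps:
$Q{\left(T,d \right)} = \frac{1}{178 + d - T}$
$L = -5175$
$Q{\left(122,96 \right)} - L = \frac{1}{178 + 96 - 122} - -5175 = \frac{1}{178 + 96 - 122} + 5175 = \frac{1}{152} + 5175 = \frac{786601}{152}$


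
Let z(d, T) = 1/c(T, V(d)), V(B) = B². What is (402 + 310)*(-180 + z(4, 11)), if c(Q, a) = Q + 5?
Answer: -256231/2 ≈ -1.2812e+5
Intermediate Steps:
c(Q, a) = 5 + Q
z(d, T) = 1/(5 + T)
(402 + 310)*(-180 + z(4, 11)) = (402 + 310)*(-180 + 1/(5 + 11)) = 712*(-180 + 1/16) = 712*(-2879/16) = -256231/2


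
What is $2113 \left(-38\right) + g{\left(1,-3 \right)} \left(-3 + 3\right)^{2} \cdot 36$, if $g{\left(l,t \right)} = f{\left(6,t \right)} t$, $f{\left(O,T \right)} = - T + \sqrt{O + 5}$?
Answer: $-80294$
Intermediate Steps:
$f{\left(O,T \right)} = \sqrt{5 + O} - T$ ($f{\left(O,T \right)} = - T + \sqrt{5 + O} = \sqrt{5 + O} - T$)
$g{\left(l,t \right)} = t \left(\sqrt{11} - t\right)$ ($g{\left(l,t \right)} = \left(\sqrt{5 + 6} - t\right) t = \left(\sqrt{11} - t\right) t = t \left(\sqrt{11} - t\right)$)
$2113 \left(-38\right) + g{\left(1,-3 \right)} \left(-3 + 3\right)^{2} \cdot 36 = 2113 \left(-38\right) + - 3 \left(\sqrt{11} - -3\right) \left(-3 + 3\right)^{2} \cdot 36 = -80294 + - 3 \left(\sqrt{11} + 3\right) 0^{2} \cdot 36 = -80294 + - 3 \left(3 + \sqrt{11}\right) 0 \cdot 36 = -80294 + \left(-9 - 3 \sqrt{11}\right) 0 \cdot 36 = -80294 + 0 \cdot 36 = -80294 + 0 = -80294$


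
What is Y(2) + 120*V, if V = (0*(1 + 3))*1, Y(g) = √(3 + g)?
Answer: √5 ≈ 2.2361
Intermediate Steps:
V = 0 (V = (0*4)*1 = 0*1 = 0)
Y(2) + 120*V = √(3 + 2) + 120*0 = √5 + 0 = √5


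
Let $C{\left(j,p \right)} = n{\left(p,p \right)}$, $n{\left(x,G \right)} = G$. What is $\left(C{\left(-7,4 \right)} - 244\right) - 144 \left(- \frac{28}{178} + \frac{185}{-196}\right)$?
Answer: $- \frac{355116}{4361} \approx -81.43$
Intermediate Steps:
$C{\left(j,p \right)} = p$
$\left(C{\left(-7,4 \right)} - 244\right) - 144 \left(- \frac{28}{178} + \frac{185}{-196}\right) = \left(4 - 244\right) - 144 \left(- \frac{28}{178} + \frac{185}{-196}\right) = -240 - 144 \left(\left(-28\right) \frac{1}{178} + 185 \left(- \frac{1}{196}\right)\right) = -240 - 144 \left(- \frac{14}{89} - \frac{185}{196}\right) = -240 - - \frac{691524}{4361} = -240 + \frac{691524}{4361} = - \frac{355116}{4361}$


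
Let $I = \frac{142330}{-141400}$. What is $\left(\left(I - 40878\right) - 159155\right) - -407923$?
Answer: $\frac{2939550367}{14140} \approx 2.0789 \cdot 10^{5}$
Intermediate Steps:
$I = - \frac{14233}{14140}$ ($I = 142330 \left(- \frac{1}{141400}\right) = - \frac{14233}{14140} \approx -1.0066$)
$\left(\left(I - 40878\right) - 159155\right) - -407923 = \left(\left(- \frac{14233}{14140} - 40878\right) - 159155\right) - -407923 = \left(- \frac{578029153}{14140} - 159155\right) + 407923 = - \frac{2828480853}{14140} + 407923 = \frac{2939550367}{14140}$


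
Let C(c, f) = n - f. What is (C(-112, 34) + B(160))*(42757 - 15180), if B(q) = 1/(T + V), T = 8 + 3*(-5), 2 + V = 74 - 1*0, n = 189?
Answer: 277865852/65 ≈ 4.2749e+6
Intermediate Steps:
C(c, f) = 189 - f
V = 72 (V = -2 + (74 - 1*0) = -2 + (74 + 0) = -2 + 74 = 72)
T = -7 (T = 8 - 15 = -7)
B(q) = 1/65 (B(q) = 1/(-7 + 72) = 1/65)
(C(-112, 34) + B(160))*(42757 - 15180) = ((189 - 1*34) + 1/65)*(42757 - 15180) = ((189 - 34) + 1/65)*27577 = (155 + 1/65)*27577 = (10076/65)*27577 = 277865852/65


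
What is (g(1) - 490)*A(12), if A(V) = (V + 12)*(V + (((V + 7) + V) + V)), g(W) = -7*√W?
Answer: -656040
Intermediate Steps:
A(V) = (7 + 4*V)*(12 + V) (A(V) = (12 + V)*(V + (((7 + V) + V) + V)) = (12 + V)*(V + ((7 + 2*V) + V)) = (12 + V)*(V + (7 + 3*V)) = (12 + V)*(7 + 4*V) = (7 + 4*V)*(12 + V))
(g(1) - 490)*A(12) = (-7*√1 - 490)*(84 + 4*12² + 55*12) = (-7*1 - 490)*(84 + 4*144 + 660) = (-7 - 490)*(84 + 576 + 660) = -497*1320 = -656040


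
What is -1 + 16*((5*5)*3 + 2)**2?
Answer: 94863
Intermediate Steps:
-1 + 16*((5*5)*3 + 2)**2 = -1 + 16*(25*3 + 2)**2 = -1 + 16*(75 + 2)**2 = -1 + 16*77**2 = -1 + 16*5929 = -1 + 94864 = 94863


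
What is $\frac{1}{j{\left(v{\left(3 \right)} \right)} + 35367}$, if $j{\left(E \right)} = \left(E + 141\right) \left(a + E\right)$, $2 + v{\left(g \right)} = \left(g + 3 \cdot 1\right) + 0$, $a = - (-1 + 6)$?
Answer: $\frac{1}{35222} \approx 2.8391 \cdot 10^{-5}$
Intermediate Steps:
$a = -5$ ($a = \left(-1\right) 5 = -5$)
$v{\left(g \right)} = 1 + g$ ($v{\left(g \right)} = -2 + \left(\left(g + 3 \cdot 1\right) + 0\right) = -2 + \left(\left(g + 3\right) + 0\right) = -2 + \left(\left(3 + g\right) + 0\right) = -2 + \left(3 + g\right) = 1 + g$)
$j{\left(E \right)} = \left(-5 + E\right) \left(141 + E\right)$ ($j{\left(E \right)} = \left(E + 141\right) \left(-5 + E\right) = \left(141 + E\right) \left(-5 + E\right) = \left(-5 + E\right) \left(141 + E\right)$)
$\frac{1}{j{\left(v{\left(3 \right)} \right)} + 35367} = \frac{1}{\left(-705 + \left(1 + 3\right)^{2} + 136 \left(1 + 3\right)\right) + 35367} = \frac{1}{\left(-705 + 4^{2} + 136 \cdot 4\right) + 35367} = \frac{1}{\left(-705 + 16 + 544\right) + 35367} = \frac{1}{-145 + 35367} = \frac{1}{35222}$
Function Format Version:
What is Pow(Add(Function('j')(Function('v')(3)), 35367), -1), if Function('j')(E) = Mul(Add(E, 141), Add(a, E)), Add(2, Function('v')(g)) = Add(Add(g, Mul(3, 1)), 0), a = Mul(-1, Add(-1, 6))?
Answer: Rational(1, 35222) ≈ 2.8391e-5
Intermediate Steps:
a = -5 (a = Mul(-1, 5) = -5)
Function('v')(g) = Add(1, g) (Function('v')(g) = Add(-2, Add(Add(g, Mul(3, 1)), 0)) = Add(-2, Add(Add(g, 3), 0)) = Add(-2, Add(Add(3, g), 0)) = Add(-2, Add(3, g)) = Add(1, g))
Function('j')(E) = Mul(Add(-5, E), Add(141, E)) (Function('j')(E) = Mul(Add(E, 141), Add(-5, E)) = Mul(Add(141, E), Add(-5, E)) = Mul(Add(-5, E), Add(141, E)))
Pow(Add(Function('j')(Function('v')(3)), 35367), -1) = Pow(Add(Add(-705, Pow(Add(1, 3), 2), Mul(136, Add(1, 3))), 35367), -1) = Pow(Add(Add(-705, Pow(4, 2), Mul(136, 4)), 35367), -1) = Pow(Add(Add(-705, 16, 544), 35367), -1) = Pow(Add(-145, 35367), -1) = Pow(35222, -1) = Rational(1, 35222)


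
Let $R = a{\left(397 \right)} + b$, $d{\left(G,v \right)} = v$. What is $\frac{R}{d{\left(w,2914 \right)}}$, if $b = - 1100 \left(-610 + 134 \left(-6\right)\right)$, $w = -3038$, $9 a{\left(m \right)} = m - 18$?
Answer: $\frac{13998979}{26226} \approx 533.78$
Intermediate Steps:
$a{\left(m \right)} = -2 + \frac{m}{9}$ ($a{\left(m \right)} = \frac{m - 18}{9} = \frac{-18 + m}{9} = -2 + \frac{m}{9}$)
$b = 1555400$ ($b = - 1100 \left(-610 - 804\right) = \left(-1100\right) \left(-1414\right) = 1555400$)
$R = \frac{13998979}{9}$ ($R = \left(-2 + \frac{1}{9} \cdot 397\right) + 1555400 = \left(-2 + \frac{397}{9}\right) + 1555400 = \frac{379}{9} + 1555400 = \frac{13998979}{9} \approx 1.5554 \cdot 10^{6}$)
$\frac{R}{d{\left(w,2914 \right)}} = \frac{13998979}{9 \cdot 2914} = \frac{13998979}{9} \cdot \frac{1}{2914} = \frac{13998979}{26226}$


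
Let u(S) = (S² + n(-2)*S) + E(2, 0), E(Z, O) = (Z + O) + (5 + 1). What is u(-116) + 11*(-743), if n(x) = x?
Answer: 5523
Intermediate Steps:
E(Z, O) = 6 + O + Z (E(Z, O) = (O + Z) + 6 = 6 + O + Z)
u(S) = 8 + S² - 2*S (u(S) = (S² - 2*S) + (6 + 0 + 2) = (S² - 2*S) + 8 = 8 + S² - 2*S)
u(-116) + 11*(-743) = (8 + (-116)² - 2*(-116)) + 11*(-743) = (8 + 13456 + 232) - 8173 = 13696 - 8173 = 5523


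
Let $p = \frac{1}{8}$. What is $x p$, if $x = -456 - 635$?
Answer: $- \frac{1091}{8} \approx -136.38$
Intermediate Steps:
$x = -1091$ ($x = -456 - 635 = -1091$)
$p = \frac{1}{8} \approx 0.125$
$x p = \left(-1091\right) \frac{1}{8} = - \frac{1091}{8}$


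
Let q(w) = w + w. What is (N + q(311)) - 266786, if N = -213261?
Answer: -479425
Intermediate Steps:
q(w) = 2*w
(N + q(311)) - 266786 = (-213261 + 2*311) - 266786 = (-213261 + 622) - 266786 = -212639 - 266786 = -479425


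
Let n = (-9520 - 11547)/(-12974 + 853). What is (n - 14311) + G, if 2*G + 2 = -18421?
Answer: -570190311/24242 ≈ -23521.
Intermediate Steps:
G = -18423/2 (G = -1 + (1/2)*(-18421) = -1 - 18421/2 = -18423/2 ≈ -9211.5)
n = 21067/12121 (n = -21067/(-12121) = -21067*(-1/12121) = 21067/12121 ≈ 1.7381)
(n - 14311) + G = (21067/12121 - 14311) - 18423/2 = -173442564/12121 - 18423/2 = -570190311/24242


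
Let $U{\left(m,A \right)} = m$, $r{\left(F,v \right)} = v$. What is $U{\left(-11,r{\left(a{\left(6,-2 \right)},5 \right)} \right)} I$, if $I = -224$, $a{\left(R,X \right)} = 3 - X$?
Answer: $2464$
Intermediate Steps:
$U{\left(-11,r{\left(a{\left(6,-2 \right)},5 \right)} \right)} I = \left(-11\right) \left(-224\right) = 2464$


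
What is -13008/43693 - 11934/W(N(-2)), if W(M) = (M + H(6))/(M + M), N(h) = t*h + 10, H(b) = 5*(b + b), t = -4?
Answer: -240674052/43693 ≈ -5508.3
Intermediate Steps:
H(b) = 10*b (H(b) = 5*(2*b) = 10*b)
N(h) = 10 - 4*h (N(h) = -4*h + 10 = 10 - 4*h)
W(M) = (60 + M)/(2*M) (W(M) = (M + 10*6)/(M + M) = (M + 60)/((2*M)) = (60 + M)*(1/(2*M)) = (60 + M)/(2*M))
-13008/43693 - 11934/W(N(-2)) = -13008/43693 - 11934*2*(10 - 4*(-2))/(60 + (10 - 4*(-2))) = -13008*1/43693 - 11934*2*(10 + 8)/(60 + (10 + 8)) = -13008/43693 - 11934*36/(60 + 18) = -13008/43693 - 11934/((½)*(1/18)*78) = -13008/43693 - 11934/13/6 = -13008/43693 - 11934*6/13 = -13008/43693 - 5508 = -240674052/43693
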